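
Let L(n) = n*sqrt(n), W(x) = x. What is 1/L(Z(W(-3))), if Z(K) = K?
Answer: I*sqrt(3)/9 ≈ 0.19245*I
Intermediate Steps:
L(n) = n**(3/2)
1/L(Z(W(-3))) = 1/((-3)**(3/2)) = 1/(-3*I*sqrt(3)) = I*sqrt(3)/9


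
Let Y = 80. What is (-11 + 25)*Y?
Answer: 1120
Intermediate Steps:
(-11 + 25)*Y = (-11 + 25)*80 = 14*80 = 1120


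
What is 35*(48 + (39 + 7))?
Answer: 3290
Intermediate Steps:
35*(48 + (39 + 7)) = 35*(48 + 46) = 35*94 = 3290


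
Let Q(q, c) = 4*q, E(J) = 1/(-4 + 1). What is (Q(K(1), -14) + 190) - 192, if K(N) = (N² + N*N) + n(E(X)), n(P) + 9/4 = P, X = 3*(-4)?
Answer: -13/3 ≈ -4.3333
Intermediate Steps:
X = -12
E(J) = -⅓ (E(J) = 1/(-3) = -⅓)
n(P) = -9/4 + P
K(N) = -31/12 + 2*N² (K(N) = (N² + N*N) + (-9/4 - ⅓) = (N² + N²) - 31/12 = 2*N² - 31/12 = -31/12 + 2*N²)
(Q(K(1), -14) + 190) - 192 = (4*(-31/12 + 2*1²) + 190) - 192 = (4*(-31/12 + 2*1) + 190) - 192 = (4*(-31/12 + 2) + 190) - 192 = (4*(-7/12) + 190) - 192 = (-7/3 + 190) - 192 = 563/3 - 192 = -13/3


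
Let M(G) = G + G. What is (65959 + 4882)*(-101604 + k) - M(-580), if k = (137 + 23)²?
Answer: -5384198204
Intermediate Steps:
k = 25600 (k = 160² = 25600)
M(G) = 2*G
(65959 + 4882)*(-101604 + k) - M(-580) = (65959 + 4882)*(-101604 + 25600) - 2*(-580) = 70841*(-76004) - 1*(-1160) = -5384199364 + 1160 = -5384198204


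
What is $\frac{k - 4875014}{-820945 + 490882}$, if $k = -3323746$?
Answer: $\frac{2732920}{110021} \approx 24.84$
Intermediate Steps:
$\frac{k - 4875014}{-820945 + 490882} = \frac{-3323746 - 4875014}{-820945 + 490882} = - \frac{8198760}{-330063} = \left(-8198760\right) \left(- \frac{1}{330063}\right) = \frac{2732920}{110021}$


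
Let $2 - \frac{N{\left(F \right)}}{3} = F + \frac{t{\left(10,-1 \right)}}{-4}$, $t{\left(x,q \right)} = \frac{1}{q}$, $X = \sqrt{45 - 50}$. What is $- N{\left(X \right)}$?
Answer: $- \frac{21}{4} + 3 i \sqrt{5} \approx -5.25 + 6.7082 i$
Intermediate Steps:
$X = i \sqrt{5}$ ($X = \sqrt{-5} = i \sqrt{5} \approx 2.2361 i$)
$N{\left(F \right)} = \frac{21}{4} - 3 F$ ($N{\left(F \right)} = 6 - 3 \left(F + \frac{1}{\left(-1\right) \left(-4\right)}\right) = 6 - 3 \left(F - - \frac{1}{4}\right) = 6 - 3 \left(F + \frac{1}{4}\right) = 6 - 3 \left(\frac{1}{4} + F\right) = 6 - \left(\frac{3}{4} + 3 F\right) = \frac{21}{4} - 3 F$)
$- N{\left(X \right)} = - (\frac{21}{4} - 3 i \sqrt{5}) = - \frac{21}{4} + 3 i \sqrt{5}$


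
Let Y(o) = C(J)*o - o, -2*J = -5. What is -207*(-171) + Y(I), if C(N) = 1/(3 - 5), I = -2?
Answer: 35400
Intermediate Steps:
J = 5/2 (J = -½*(-5) = 5/2 ≈ 2.5000)
C(N) = -½ (C(N) = 1/(-2) = -½)
Y(o) = -3*o/2 (Y(o) = -o/2 - o = -3*o/2)
-207*(-171) + Y(I) = -207*(-171) - 3/2*(-2) = 35397 + 3 = 35400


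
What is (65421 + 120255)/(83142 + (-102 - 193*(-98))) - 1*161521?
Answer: -8233763179/50977 ≈ -1.6152e+5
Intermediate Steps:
(65421 + 120255)/(83142 + (-102 - 193*(-98))) - 1*161521 = 185676/(83142 + (-102 + 18914)) - 161521 = 185676/(83142 + 18812) - 161521 = 185676/101954 - 161521 = 185676*(1/101954) - 161521 = 92838/50977 - 161521 = -8233763179/50977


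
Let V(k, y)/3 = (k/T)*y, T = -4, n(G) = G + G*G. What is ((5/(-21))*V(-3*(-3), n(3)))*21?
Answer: 405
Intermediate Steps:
n(G) = G + G²
V(k, y) = -3*k*y/4 (V(k, y) = 3*((k/(-4))*y) = 3*((k*(-¼))*y) = 3*((-k/4)*y) = 3*(-k*y/4) = -3*k*y/4)
((5/(-21))*V(-3*(-3), n(3)))*21 = ((5/(-21))*(-3*(-3*(-3))*3*(1 + 3)/4))*21 = ((5*(-1/21))*(-¾*9*3*4))*21 = -(-5)*9*12/28*21 = -5/21*(-81)*21 = (135/7)*21 = 405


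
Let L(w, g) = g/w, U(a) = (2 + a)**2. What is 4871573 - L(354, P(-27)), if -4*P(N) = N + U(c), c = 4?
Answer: 2299382459/472 ≈ 4.8716e+6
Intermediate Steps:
P(N) = -9 - N/4 (P(N) = -(N + (2 + 4)**2)/4 = -(N + 6**2)/4 = -(N + 36)/4 = -(36 + N)/4 = -9 - N/4)
4871573 - L(354, P(-27)) = 4871573 - (-9 - 1/4*(-27))/354 = 4871573 - (-9 + 27/4)/354 = 4871573 - (-9)/(4*354) = 4871573 - 1*(-3/472) = 4871573 + 3/472 = 2299382459/472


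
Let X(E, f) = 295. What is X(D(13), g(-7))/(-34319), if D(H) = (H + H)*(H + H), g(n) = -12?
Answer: -295/34319 ≈ -0.0085958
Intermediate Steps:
D(H) = 4*H**2 (D(H) = (2*H)*(2*H) = 4*H**2)
X(D(13), g(-7))/(-34319) = 295/(-34319) = 295*(-1/34319) = -295/34319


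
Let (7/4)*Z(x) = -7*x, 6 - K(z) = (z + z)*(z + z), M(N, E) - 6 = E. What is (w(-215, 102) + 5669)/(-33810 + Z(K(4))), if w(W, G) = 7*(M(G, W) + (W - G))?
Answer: -1987/33578 ≈ -0.059176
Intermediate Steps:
M(N, E) = 6 + E
K(z) = 6 - 4*z² (K(z) = 6 - (z + z)*(z + z) = 6 - 2*z*2*z = 6 - 4*z²)
Z(x) = -4*x (Z(x) = 4*(-7*x)/7 = -4*x)
w(W, G) = 42 - 7*G + 14*W (w(W, G) = 7*((6 + W) + (W - G)) = 7*(6 - G + 2*W) = 42 - 7*G + 14*W)
(w(-215, 102) + 5669)/(-33810 + Z(K(4))) = ((42 - 7*102 + 14*(-215)) + 5669)/(-33810 - 4*(6 - 4*4²)) = ((42 - 714 - 3010) + 5669)/(-33810 - 4*(6 - 4*16)) = (-3682 + 5669)/(-33810 - 4*(6 - 64)) = 1987/(-33810 - 4*(-58)) = 1987/(-33810 + 232) = 1987/(-33578) = 1987*(-1/33578) = -1987/33578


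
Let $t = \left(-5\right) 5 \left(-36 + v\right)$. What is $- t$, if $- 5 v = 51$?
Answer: $-1155$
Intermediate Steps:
$v = - \frac{51}{5}$ ($v = \left(- \frac{1}{5}\right) 51 = - \frac{51}{5} \approx -10.2$)
$t = 1155$ ($t = \left(-5\right) 5 \left(-36 - \frac{51}{5}\right) = \left(-25\right) \left(- \frac{231}{5}\right) = 1155$)
$- t = \left(-1\right) 1155 = -1155$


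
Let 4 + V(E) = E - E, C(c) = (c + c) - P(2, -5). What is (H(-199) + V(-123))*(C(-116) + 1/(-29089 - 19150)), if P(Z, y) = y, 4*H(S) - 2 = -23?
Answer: 202579699/96478 ≈ 2099.8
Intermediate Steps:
H(S) = -21/4 (H(S) = ½ + (¼)*(-23) = ½ - 23/4 = -21/4)
C(c) = 5 + 2*c (C(c) = (c + c) - 1*(-5) = 2*c + 5 = 5 + 2*c)
V(E) = -4 (V(E) = -4 + (E - E) = -4 + 0 = -4)
(H(-199) + V(-123))*(C(-116) + 1/(-29089 - 19150)) = (-21/4 - 4)*((5 + 2*(-116)) + 1/(-29089 - 19150)) = -37*((5 - 232) + 1/(-48239))/4 = -37*(-227 - 1/48239)/4 = -37/4*(-10950254/48239) = 202579699/96478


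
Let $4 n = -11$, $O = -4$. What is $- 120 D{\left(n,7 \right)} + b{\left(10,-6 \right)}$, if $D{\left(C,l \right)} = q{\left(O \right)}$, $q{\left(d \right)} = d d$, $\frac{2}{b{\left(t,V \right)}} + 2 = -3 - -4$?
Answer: $-1922$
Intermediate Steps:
$b{\left(t,V \right)} = -2$ ($b{\left(t,V \right)} = \frac{2}{-2 - -1} = \frac{2}{-2 + \left(-3 + 4\right)} = \frac{2}{-2 + 1} = \frac{2}{-1} = 2 \left(-1\right) = -2$)
$n = - \frac{11}{4}$ ($n = \frac{1}{4} \left(-11\right) = - \frac{11}{4} \approx -2.75$)
$q{\left(d \right)} = d^{2}$
$D{\left(C,l \right)} = 16$ ($D{\left(C,l \right)} = \left(-4\right)^{2} = 16$)
$- 120 D{\left(n,7 \right)} + b{\left(10,-6 \right)} = \left(-120\right) 16 - 2 = -1920 - 2 = -1922$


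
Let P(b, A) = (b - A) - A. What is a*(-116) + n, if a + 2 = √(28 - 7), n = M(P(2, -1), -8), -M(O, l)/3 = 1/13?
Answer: 3013/13 - 116*√21 ≈ -299.81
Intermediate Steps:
P(b, A) = b - 2*A
M(O, l) = -3/13
n = -3/13 ≈ -0.23077
a = -2 + √21 (a = -2 + √(28 - 7) = -2 + √21 ≈ 2.5826)
a*(-116) + n = (-2 + √21)*(-116) - 3/13 = (232 - 116*√21) - 3/13 = 3013/13 - 116*√21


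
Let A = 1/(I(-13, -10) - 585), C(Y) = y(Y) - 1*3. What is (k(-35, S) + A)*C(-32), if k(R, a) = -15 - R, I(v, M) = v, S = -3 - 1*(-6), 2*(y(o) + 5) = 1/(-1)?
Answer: -203303/1196 ≈ -169.99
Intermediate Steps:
y(o) = -11/2 (y(o) = -5 + (½)/(-1) = -5 + (½)*(-1) = -5 - ½ = -11/2)
S = 3 (S = -3 + 6 = 3)
C(Y) = -17/2 (C(Y) = -11/2 - 1*3 = -11/2 - 3 = -17/2)
A = -1/598 (A = 1/(-13 - 585) = 1/(-598) = -1/598 ≈ -0.0016722)
(k(-35, S) + A)*C(-32) = ((-15 - 1*(-35)) - 1/598)*(-17/2) = ((-15 + 35) - 1/598)*(-17/2) = (20 - 1/598)*(-17/2) = (11959/598)*(-17/2) = -203303/1196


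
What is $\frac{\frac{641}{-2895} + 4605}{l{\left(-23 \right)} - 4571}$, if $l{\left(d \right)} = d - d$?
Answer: $- \frac{13330834}{13233045} \approx -1.0074$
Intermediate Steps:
$l{\left(d \right)} = 0$
$\frac{\frac{641}{-2895} + 4605}{l{\left(-23 \right)} - 4571} = \frac{\frac{641}{-2895} + 4605}{0 - 4571} = \frac{641 \left(- \frac{1}{2895}\right) + 4605}{-4571} = \left(- \frac{641}{2895} + 4605\right) \left(- \frac{1}{4571}\right) = \frac{13330834}{2895} \left(- \frac{1}{4571}\right) = - \frac{13330834}{13233045}$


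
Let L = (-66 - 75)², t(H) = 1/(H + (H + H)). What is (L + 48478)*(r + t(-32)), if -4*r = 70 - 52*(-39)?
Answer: -3442080727/96 ≈ -3.5855e+7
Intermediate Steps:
r = -1049/2 (r = -(70 - 52*(-39))/4 = -(70 + 2028)/4 = -¼*2098 = -1049/2 ≈ -524.50)
t(H) = 1/(3*H) (t(H) = 1/(H + 2*H) = 1/(3*H))
L = 19881 (L = (-141)² = 19881)
(L + 48478)*(r + t(-32)) = (19881 + 48478)*(-1049/2 + (⅓)/(-32)) = 68359*(-1049/2 + (⅓)*(-1/32)) = 68359*(-1049/2 - 1/96) = 68359*(-50353/96) = -3442080727/96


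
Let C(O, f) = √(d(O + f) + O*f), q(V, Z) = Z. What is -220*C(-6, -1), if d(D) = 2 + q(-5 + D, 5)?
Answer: -220*√13 ≈ -793.22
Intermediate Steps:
d(D) = 7 (d(D) = 2 + 5 = 7)
C(O, f) = √(7 + O*f)
-220*C(-6, -1) = -220*√(7 - 6*(-1)) = -220*√(7 + 6) = -220*√13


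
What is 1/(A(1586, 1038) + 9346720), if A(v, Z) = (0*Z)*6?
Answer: 1/9346720 ≈ 1.0699e-7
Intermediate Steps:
A(v, Z) = 0 (A(v, Z) = 0*6 = 0)
1/(A(1586, 1038) + 9346720) = 1/(0 + 9346720) = 1/9346720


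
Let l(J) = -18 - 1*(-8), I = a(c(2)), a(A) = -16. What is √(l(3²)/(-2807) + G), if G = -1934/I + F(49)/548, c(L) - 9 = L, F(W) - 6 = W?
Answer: √286256707844394/1538236 ≈ 10.999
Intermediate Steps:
F(W) = 6 + W
c(L) = 9 + L
I = -16
l(J) = -10 (l(J) = -18 + 8 = -10)
G = 132589/1096 (G = -1934/(-16) + (6 + 49)/548 = -1934*(-1/16) + 55*(1/548) = 967/8 + 55/548 = 132589/1096 ≈ 120.98)
√(l(3²)/(-2807) + G) = √(-10/(-2807) + 132589/1096) = √(-10*(-1/2807) + 132589/1096) = √(10/2807 + 132589/1096) = √(372188283/3076472) = √286256707844394/1538236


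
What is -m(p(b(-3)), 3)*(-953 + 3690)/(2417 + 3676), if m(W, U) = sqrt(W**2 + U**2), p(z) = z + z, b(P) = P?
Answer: -2737*sqrt(5)/2031 ≈ -3.0134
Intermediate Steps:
p(z) = 2*z
m(W, U) = sqrt(U**2 + W**2)
-m(p(b(-3)), 3)*(-953 + 3690)/(2417 + 3676) = -sqrt(3**2 + (2*(-3))**2)*(-953 + 3690)/(2417 + 3676) = -sqrt(9 + (-6)**2)*2737/6093 = -sqrt(9 + 36)*2737*(1/6093) = -sqrt(45)*2737/6093 = -3*sqrt(5)*2737/6093 = -2737*sqrt(5)/2031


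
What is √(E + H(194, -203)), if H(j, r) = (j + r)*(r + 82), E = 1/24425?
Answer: √25987053002/4885 ≈ 33.000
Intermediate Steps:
E = 1/24425 ≈ 4.0942e-5
H(j, r) = (82 + r)*(j + r) (H(j, r) = (j + r)*(82 + r) = (82 + r)*(j + r))
√(E + H(194, -203)) = √(1/24425 + ((-203)² + 82*194 + 82*(-203) + 194*(-203))) = √(1/24425 + (41209 + 15908 - 16646 - 39382)) = √(1/24425 + 1089) = √(26598826/24425) = √25987053002/4885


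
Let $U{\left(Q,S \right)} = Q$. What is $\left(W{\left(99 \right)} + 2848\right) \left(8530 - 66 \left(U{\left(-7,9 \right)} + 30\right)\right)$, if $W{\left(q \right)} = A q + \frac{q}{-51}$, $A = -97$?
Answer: $- \frac{805454416}{17} \approx -4.738 \cdot 10^{7}$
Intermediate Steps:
$W{\left(q \right)} = - \frac{4948 q}{51}$ ($W{\left(q \right)} = - 97 q + \frac{q}{-51} = - 97 q + q \left(- \frac{1}{51}\right) = - 97 q - \frac{q}{51} = - \frac{4948 q}{51}$)
$\left(W{\left(99 \right)} + 2848\right) \left(8530 - 66 \left(U{\left(-7,9 \right)} + 30\right)\right) = \left(\left(- \frac{4948}{51}\right) 99 + 2848\right) \left(8530 - 66 \left(-7 + 30\right)\right) = \left(- \frac{163284}{17} + 2848\right) \left(8530 - 1518\right) = - \frac{114868 \left(8530 - 1518\right)}{17} = \left(- \frac{114868}{17}\right) 7012 = - \frac{805454416}{17}$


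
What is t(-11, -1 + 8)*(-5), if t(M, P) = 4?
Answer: -20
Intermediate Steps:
t(-11, -1 + 8)*(-5) = 4*(-5) = -20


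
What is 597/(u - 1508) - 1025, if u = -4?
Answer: -516799/504 ≈ -1025.4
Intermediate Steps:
597/(u - 1508) - 1025 = 597/(-4 - 1508) - 1025 = 597/(-1512) - 1025 = 597*(-1/1512) - 1025 = -199/504 - 1025 = -516799/504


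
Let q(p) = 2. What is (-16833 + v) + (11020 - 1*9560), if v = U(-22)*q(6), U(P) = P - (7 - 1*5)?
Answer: -15421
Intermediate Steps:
U(P) = -2 + P (U(P) = P - (7 - 5) = P - 1*2 = P - 2 = -2 + P)
v = -48 (v = (-2 - 22)*2 = -24*2 = -48)
(-16833 + v) + (11020 - 1*9560) = (-16833 - 48) + (11020 - 1*9560) = -16881 + (11020 - 9560) = -16881 + 1460 = -15421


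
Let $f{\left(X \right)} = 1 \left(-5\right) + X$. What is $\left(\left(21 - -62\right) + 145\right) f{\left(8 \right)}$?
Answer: $684$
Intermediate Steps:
$f{\left(X \right)} = -5 + X$
$\left(\left(21 - -62\right) + 145\right) f{\left(8 \right)} = \left(\left(21 - -62\right) + 145\right) \left(-5 + 8\right) = \left(\left(21 + 62\right) + 145\right) 3 = \left(83 + 145\right) 3 = 228 \cdot 3 = 684$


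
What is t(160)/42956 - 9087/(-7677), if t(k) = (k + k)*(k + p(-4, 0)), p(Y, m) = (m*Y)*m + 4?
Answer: 66102511/27481101 ≈ 2.4054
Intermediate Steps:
p(Y, m) = 4 + Y*m² (p(Y, m) = (Y*m)*m + 4 = Y*m² + 4 = 4 + Y*m²)
t(k) = 2*k*(4 + k) (t(k) = (k + k)*(k + (4 - 4*0²)) = (2*k)*(k + (4 - 4*0)) = (2*k)*(k + (4 + 0)) = (2*k)*(k + 4) = (2*k)*(4 + k) = 2*k*(4 + k))
t(160)/42956 - 9087/(-7677) = (2*160*(4 + 160))/42956 - 9087/(-7677) = (2*160*164)*(1/42956) - 9087*(-1/7677) = 52480*(1/42956) + 3029/2559 = 13120/10739 + 3029/2559 = 66102511/27481101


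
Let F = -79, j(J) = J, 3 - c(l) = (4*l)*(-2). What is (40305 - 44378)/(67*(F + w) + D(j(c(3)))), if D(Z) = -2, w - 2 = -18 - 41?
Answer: 4073/9114 ≈ 0.44689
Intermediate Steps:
c(l) = 3 + 8*l (c(l) = 3 - 4*l*(-2) = 3 - (-8)*l = 3 + 8*l)
w = -57 (w = 2 + (-18 - 41) = 2 - 59 = -57)
(40305 - 44378)/(67*(F + w) + D(j(c(3)))) = (40305 - 44378)/(67*(-79 - 57) - 2) = -4073/(67*(-136) - 2) = -4073/(-9112 - 2) = -4073/(-9114) = -4073*(-1/9114) = 4073/9114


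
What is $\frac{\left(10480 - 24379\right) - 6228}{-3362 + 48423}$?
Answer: $- \frac{20127}{45061} \approx -0.44666$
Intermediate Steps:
$\frac{\left(10480 - 24379\right) - 6228}{-3362 + 48423} = \frac{-13899 - 6228}{45061} = \left(-20127\right) \frac{1}{45061} = - \frac{20127}{45061}$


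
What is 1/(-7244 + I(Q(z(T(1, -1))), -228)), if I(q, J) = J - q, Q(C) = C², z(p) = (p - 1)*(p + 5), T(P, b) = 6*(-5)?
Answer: -1/608097 ≈ -1.6445e-6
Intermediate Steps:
T(P, b) = -30
z(p) = (-1 + p)*(5 + p)
1/(-7244 + I(Q(z(T(1, -1))), -228)) = 1/(-7244 + (-228 - (-5 + (-30)² + 4*(-30))²)) = 1/(-7244 + (-228 - (-5 + 900 - 120)²)) = 1/(-7244 + (-228 - 1*775²)) = 1/(-7244 + (-228 - 1*600625)) = 1/(-7244 + (-228 - 600625)) = 1/(-7244 - 600853) = 1/(-608097) = -1/608097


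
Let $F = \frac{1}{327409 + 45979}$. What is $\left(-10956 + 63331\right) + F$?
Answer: $\frac{19556196501}{373388} \approx 52375.0$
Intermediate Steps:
$F = \frac{1}{373388} \approx 2.6782 \cdot 10^{-6}$
$\left(-10956 + 63331\right) + F = \left(-10956 + 63331\right) + \frac{1}{373388} = 52375 + \frac{1}{373388} = \frac{19556196501}{373388}$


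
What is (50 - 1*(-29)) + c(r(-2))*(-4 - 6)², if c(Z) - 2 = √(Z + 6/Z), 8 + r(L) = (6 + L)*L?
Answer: 279 + 25*I*√262 ≈ 279.0 + 404.66*I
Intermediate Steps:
r(L) = -8 + L*(6 + L) (r(L) = -8 + (6 + L)*L = -8 + L*(6 + L))
c(Z) = 2 + √(Z + 6/Z)
(50 - 1*(-29)) + c(r(-2))*(-4 - 6)² = (50 - 1*(-29)) + (2 + √((-8 + (-2)² + 6*(-2)) + 6/(-8 + (-2)² + 6*(-2))))*(-4 - 6)² = (50 + 29) + (2 + √((-8 + 4 - 12) + 6/(-8 + 4 - 12)))*(-10)² = 79 + (2 + √(-16 + 6/(-16)))*100 = 79 + (2 + √(-16 + 6*(-1/16)))*100 = 79 + (2 + √(-16 - 3/8))*100 = 79 + (2 + √(-131/8))*100 = 79 + (2 + I*√262/4)*100 = 79 + (200 + 25*I*√262) = 279 + 25*I*√262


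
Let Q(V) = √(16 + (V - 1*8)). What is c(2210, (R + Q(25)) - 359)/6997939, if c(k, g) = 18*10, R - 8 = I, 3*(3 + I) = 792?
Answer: 180/6997939 ≈ 2.5722e-5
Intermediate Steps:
Q(V) = √(8 + V) (Q(V) = √(16 + (V - 8)) = √(16 + (-8 + V)) = √(8 + V))
I = 261 (I = -3 + (⅓)*792 = -3 + 264 = 261)
R = 269 (R = 8 + 261 = 269)
c(k, g) = 180
c(2210, (R + Q(25)) - 359)/6997939 = 180/6997939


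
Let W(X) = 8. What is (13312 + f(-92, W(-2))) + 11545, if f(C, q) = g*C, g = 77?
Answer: 17773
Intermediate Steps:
f(C, q) = 77*C
(13312 + f(-92, W(-2))) + 11545 = (13312 + 77*(-92)) + 11545 = (13312 - 7084) + 11545 = 6228 + 11545 = 17773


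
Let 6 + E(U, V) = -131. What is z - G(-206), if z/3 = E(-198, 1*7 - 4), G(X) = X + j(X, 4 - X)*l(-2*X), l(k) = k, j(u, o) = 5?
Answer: -2265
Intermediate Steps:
E(U, V) = -137 (E(U, V) = -6 - 131 = -137)
G(X) = -9*X (G(X) = X + 5*(-2*X) = X - 10*X = -9*X)
z = -411 (z = 3*(-137) = -411)
z - G(-206) = -411 - (-9)*(-206) = -411 - 1*1854 = -411 - 1854 = -2265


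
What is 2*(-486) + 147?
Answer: -825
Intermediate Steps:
2*(-486) + 147 = -972 + 147 = -825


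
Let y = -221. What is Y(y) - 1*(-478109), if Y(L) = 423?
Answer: 478532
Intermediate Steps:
Y(y) - 1*(-478109) = 423 - 1*(-478109) = 423 + 478109 = 478532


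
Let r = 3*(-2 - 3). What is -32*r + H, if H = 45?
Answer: 525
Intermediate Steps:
r = -15 (r = 3*(-5) = -15)
-32*r + H = -32*(-15) + 45 = 480 + 45 = 525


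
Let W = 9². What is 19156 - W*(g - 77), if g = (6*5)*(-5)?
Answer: 37543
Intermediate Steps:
W = 81
g = -150 (g = 30*(-5) = -150)
19156 - W*(g - 77) = 19156 - 81*(-150 - 77) = 19156 - 81*(-227) = 19156 - 1*(-18387) = 19156 + 18387 = 37543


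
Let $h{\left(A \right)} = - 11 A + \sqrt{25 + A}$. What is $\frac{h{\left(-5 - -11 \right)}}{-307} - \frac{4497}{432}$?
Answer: $- \frac{450689}{44208} - \frac{\sqrt{31}}{307} \approx -10.213$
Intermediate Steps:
$h{\left(A \right)} = \sqrt{25 + A} - 11 A$
$\frac{h{\left(-5 - -11 \right)}}{-307} - \frac{4497}{432} = \frac{\sqrt{25 - -6} - 11 \left(-5 - -11\right)}{-307} - \frac{4497}{432} = \left(\sqrt{25 + \left(-5 + 11\right)} - 11 \left(-5 + 11\right)\right) \left(- \frac{1}{307}\right) - \frac{1499}{144} = \left(\sqrt{25 + 6} - 66\right) \left(- \frac{1}{307}\right) - \frac{1499}{144} = \left(\sqrt{31} - 66\right) \left(- \frac{1}{307}\right) - \frac{1499}{144} = \left(-66 + \sqrt{31}\right) \left(- \frac{1}{307}\right) - \frac{1499}{144} = \left(\frac{66}{307} - \frac{\sqrt{31}}{307}\right) - \frac{1499}{144} = - \frac{450689}{44208} - \frac{\sqrt{31}}{307}$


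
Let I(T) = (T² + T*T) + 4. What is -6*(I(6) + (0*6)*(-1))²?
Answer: -34656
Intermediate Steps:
I(T) = 4 + 2*T² (I(T) = (T² + T²) + 4 = 2*T² + 4 = 4 + 2*T²)
-6*(I(6) + (0*6)*(-1))² = -6*((4 + 2*6²) + (0*6)*(-1))² = -6*((4 + 2*36) + 0*(-1))² = -6*((4 + 72) + 0)² = -6*(76 + 0)² = -6*76² = -6*5776 = -34656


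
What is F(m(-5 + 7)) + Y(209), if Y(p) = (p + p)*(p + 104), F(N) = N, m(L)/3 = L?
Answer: 130840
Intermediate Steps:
m(L) = 3*L
Y(p) = 2*p*(104 + p) (Y(p) = (2*p)*(104 + p) = 2*p*(104 + p))
F(m(-5 + 7)) + Y(209) = 3*(-5 + 7) + 2*209*(104 + 209) = 3*2 + 2*209*313 = 6 + 130834 = 130840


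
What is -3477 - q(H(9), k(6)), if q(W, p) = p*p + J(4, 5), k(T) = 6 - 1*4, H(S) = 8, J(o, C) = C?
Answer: -3486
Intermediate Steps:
k(T) = 2 (k(T) = 6 - 4 = 2)
q(W, p) = 5 + p² (q(W, p) = p*p + 5 = p² + 5 = 5 + p²)
-3477 - q(H(9), k(6)) = -3477 - (5 + 2²) = -3477 - (5 + 4) = -3477 - 1*9 = -3477 - 9 = -3486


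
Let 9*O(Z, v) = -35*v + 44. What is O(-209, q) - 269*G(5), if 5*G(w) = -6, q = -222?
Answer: 53596/45 ≈ 1191.0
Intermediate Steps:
G(w) = -6/5 (G(w) = (1/5)*(-6) = -6/5)
O(Z, v) = 44/9 - 35*v/9 (O(Z, v) = (-35*v + 44)/9 = (44 - 35*v)/9 = 44/9 - 35*v/9)
O(-209, q) - 269*G(5) = (44/9 - 35/9*(-222)) - 269*(-6/5) = (44/9 + 2590/3) + 1614/5 = 7814/9 + 1614/5 = 53596/45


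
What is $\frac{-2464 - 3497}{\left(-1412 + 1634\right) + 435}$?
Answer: $- \frac{1987}{219} \approx -9.0731$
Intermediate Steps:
$\frac{-2464 - 3497}{\left(-1412 + 1634\right) + 435} = - \frac{5961}{222 + 435} = - \frac{5961}{657} = \left(-5961\right) \frac{1}{657} = - \frac{1987}{219}$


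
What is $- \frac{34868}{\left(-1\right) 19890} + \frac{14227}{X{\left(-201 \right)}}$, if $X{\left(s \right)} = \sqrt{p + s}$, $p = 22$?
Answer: $\frac{17434}{9945} - \frac{14227 i \sqrt{179}}{179} \approx 1.753 - 1063.4 i$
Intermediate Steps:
$X{\left(s \right)} = \sqrt{22 + s}$
$- \frac{34868}{\left(-1\right) 19890} + \frac{14227}{X{\left(-201 \right)}} = - \frac{34868}{\left(-1\right) 19890} + \frac{14227}{\sqrt{22 - 201}} = - \frac{34868}{-19890} + \frac{14227}{\sqrt{-179}} = \left(-34868\right) \left(- \frac{1}{19890}\right) + \frac{14227}{i \sqrt{179}} = \frac{17434}{9945} + 14227 \left(- \frac{i \sqrt{179}}{179}\right) = \frac{17434}{9945} - \frac{14227 i \sqrt{179}}{179}$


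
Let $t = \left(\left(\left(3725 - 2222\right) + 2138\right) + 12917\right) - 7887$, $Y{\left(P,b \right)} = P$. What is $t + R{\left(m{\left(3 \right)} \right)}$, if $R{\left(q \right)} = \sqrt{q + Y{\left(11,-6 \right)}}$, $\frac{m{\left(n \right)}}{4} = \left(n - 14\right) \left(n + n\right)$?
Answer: $8671 + i \sqrt{253} \approx 8671.0 + 15.906 i$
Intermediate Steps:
$m{\left(n \right)} = 8 n \left(-14 + n\right)$ ($m{\left(n \right)} = 4 \left(n - 14\right) \left(n + n\right) = 4 \left(-14 + n\right) 2 n = 4 \cdot 2 n \left(-14 + n\right) = 8 n \left(-14 + n\right)$)
$t = 8671$ ($t = \left(\left(1503 + 2138\right) + 12917\right) - 7887 = \left(3641 + 12917\right) - 7887 = 16558 - 7887 = 8671$)
$R{\left(q \right)} = \sqrt{11 + q}$ ($R{\left(q \right)} = \sqrt{q + 11} = \sqrt{11 + q}$)
$t + R{\left(m{\left(3 \right)} \right)} = 8671 + \sqrt{11 + 8 \cdot 3 \left(-14 + 3\right)} = 8671 + \sqrt{11 + 8 \cdot 3 \left(-11\right)} = 8671 + \sqrt{11 - 264} = 8671 + \sqrt{-253} = 8671 + i \sqrt{253}$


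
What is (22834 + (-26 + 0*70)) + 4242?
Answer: 27050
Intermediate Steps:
(22834 + (-26 + 0*70)) + 4242 = (22834 + (-26 + 0)) + 4242 = (22834 - 26) + 4242 = 22808 + 4242 = 27050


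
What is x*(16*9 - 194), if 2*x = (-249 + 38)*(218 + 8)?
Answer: 1192150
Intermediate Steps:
x = -23843 (x = ((-249 + 38)*(218 + 8))/2 = (-211*226)/2 = (½)*(-47686) = -23843)
x*(16*9 - 194) = -23843*(16*9 - 194) = -23843*(144 - 194) = -23843*(-50) = 1192150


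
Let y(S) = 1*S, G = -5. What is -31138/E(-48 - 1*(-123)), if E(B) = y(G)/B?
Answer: 467070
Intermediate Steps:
y(S) = S
E(B) = -5/B
-31138/E(-48 - 1*(-123)) = -31138/((-5/(-48 - 1*(-123)))) = -31138/((-5/(-48 + 123))) = -31138/((-5/75)) = -31138/((-5*1/75)) = -31138/(-1/15) = -31138*(-15) = 467070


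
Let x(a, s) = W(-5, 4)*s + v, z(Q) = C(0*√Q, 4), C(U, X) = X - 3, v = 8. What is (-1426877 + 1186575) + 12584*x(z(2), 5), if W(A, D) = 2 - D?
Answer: -265470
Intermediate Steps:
C(U, X) = -3 + X
z(Q) = 1 (z(Q) = -3 + 4 = 1)
x(a, s) = 8 - 2*s (x(a, s) = (2 - 1*4)*s + 8 = (2 - 4)*s + 8 = -2*s + 8 = 8 - 2*s)
(-1426877 + 1186575) + 12584*x(z(2), 5) = (-1426877 + 1186575) + 12584*(8 - 2*5) = -240302 + 12584*(8 - 10) = -240302 + 12584*(-2) = -240302 - 25168 = -265470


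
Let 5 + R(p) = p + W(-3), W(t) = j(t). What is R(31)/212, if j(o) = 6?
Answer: 8/53 ≈ 0.15094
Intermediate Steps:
W(t) = 6
R(p) = 1 + p (R(p) = -5 + (p + 6) = -5 + (6 + p) = 1 + p)
R(31)/212 = (1 + 31)/212 = 32*(1/212) = 8/53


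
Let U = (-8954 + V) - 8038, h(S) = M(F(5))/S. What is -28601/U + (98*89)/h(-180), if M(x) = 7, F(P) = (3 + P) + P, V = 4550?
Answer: -2790463159/12442 ≈ -2.2428e+5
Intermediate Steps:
F(P) = 3 + 2*P
h(S) = 7/S
U = -12442 (U = (-8954 + 4550) - 8038 = -4404 - 8038 = -12442)
-28601/U + (98*89)/h(-180) = -28601/(-12442) + (98*89)/((7/(-180))) = -28601*(-1/12442) + 8722/((7*(-1/180))) = 28601/12442 + 8722/(-7/180) = 28601/12442 + 8722*(-180/7) = 28601/12442 - 224280 = -2790463159/12442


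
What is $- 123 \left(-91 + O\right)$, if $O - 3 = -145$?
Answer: $28659$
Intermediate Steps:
$O = -142$ ($O = 3 - 145 = -142$)
$- 123 \left(-91 + O\right) = - 123 \left(-91 - 142\right) = \left(-123\right) \left(-233\right) = 28659$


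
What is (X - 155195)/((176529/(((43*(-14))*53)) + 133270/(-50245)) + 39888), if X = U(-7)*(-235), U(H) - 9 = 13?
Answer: -51416770578810/12786401577427 ≈ -4.0212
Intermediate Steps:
U(H) = 22 (U(H) = 9 + 13 = 22)
X = -5170 (X = 22*(-235) = -5170)
(X - 155195)/((176529/(((43*(-14))*53)) + 133270/(-50245)) + 39888) = (-5170 - 155195)/((176529/(((43*(-14))*53)) + 133270/(-50245)) + 39888) = -160365/((176529/((-602*53)) + 133270*(-1/50245)) + 39888) = -160365/((176529/(-31906) - 26654/10049) + 39888) = -160365/((176529*(-1/31906) - 26654/10049) + 39888) = -160365/((-176529/31906 - 26654/10049) + 39888) = -160365/(-2624362445/320623394 + 39888) = -160365/12786401577427/320623394 = -160365*320623394/12786401577427 = -51416770578810/12786401577427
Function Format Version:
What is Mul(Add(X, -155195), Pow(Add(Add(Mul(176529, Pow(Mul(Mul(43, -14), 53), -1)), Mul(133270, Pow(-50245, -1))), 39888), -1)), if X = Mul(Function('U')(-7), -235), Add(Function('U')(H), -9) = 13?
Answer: Rational(-51416770578810, 12786401577427) ≈ -4.0212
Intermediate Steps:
Function('U')(H) = 22 (Function('U')(H) = Add(9, 13) = 22)
X = -5170 (X = Mul(22, -235) = -5170)
Mul(Add(X, -155195), Pow(Add(Add(Mul(176529, Pow(Mul(Mul(43, -14), 53), -1)), Mul(133270, Pow(-50245, -1))), 39888), -1)) = Mul(Add(-5170, -155195), Pow(Add(Add(Mul(176529, Pow(Mul(Mul(43, -14), 53), -1)), Mul(133270, Pow(-50245, -1))), 39888), -1)) = Mul(-160365, Pow(Add(Add(Mul(176529, Pow(Mul(-602, 53), -1)), Mul(133270, Rational(-1, 50245))), 39888), -1)) = Mul(-160365, Pow(Add(Add(Mul(176529, Pow(-31906, -1)), Rational(-26654, 10049)), 39888), -1)) = Mul(-160365, Pow(Add(Add(Mul(176529, Rational(-1, 31906)), Rational(-26654, 10049)), 39888), -1)) = Mul(-160365, Pow(Add(Add(Rational(-176529, 31906), Rational(-26654, 10049)), 39888), -1)) = Mul(-160365, Pow(Add(Rational(-2624362445, 320623394), 39888), -1)) = Mul(-160365, Pow(Rational(12786401577427, 320623394), -1)) = Mul(-160365, Rational(320623394, 12786401577427)) = Rational(-51416770578810, 12786401577427)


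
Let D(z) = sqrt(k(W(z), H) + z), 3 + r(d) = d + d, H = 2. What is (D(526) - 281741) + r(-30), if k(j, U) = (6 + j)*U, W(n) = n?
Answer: -281804 + sqrt(1590) ≈ -2.8176e+5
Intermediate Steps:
k(j, U) = U*(6 + j)
r(d) = -3 + 2*d (r(d) = -3 + (d + d) = -3 + 2*d)
D(z) = sqrt(12 + 3*z) (D(z) = sqrt(2*(6 + z) + z) = sqrt((12 + 2*z) + z) = sqrt(12 + 3*z))
(D(526) - 281741) + r(-30) = (sqrt(12 + 3*526) - 281741) + (-3 + 2*(-30)) = (sqrt(12 + 1578) - 281741) + (-3 - 60) = (sqrt(1590) - 281741) - 63 = (-281741 + sqrt(1590)) - 63 = -281804 + sqrt(1590)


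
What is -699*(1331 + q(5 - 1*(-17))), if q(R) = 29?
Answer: -950640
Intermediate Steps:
-699*(1331 + q(5 - 1*(-17))) = -699*(1331 + 29) = -699*1360 = -950640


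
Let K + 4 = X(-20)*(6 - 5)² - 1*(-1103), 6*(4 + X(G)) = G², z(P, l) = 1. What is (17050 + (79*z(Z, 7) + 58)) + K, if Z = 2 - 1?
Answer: 55046/3 ≈ 18349.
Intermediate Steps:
Z = 1
X(G) = -4 + G²/6
K = 3485/3 (K = -4 + ((-4 + (⅙)*(-20)²)*(6 - 5)² - 1*(-1103)) = -4 + ((-4 + (⅙)*400)*1² + 1103) = -4 + ((-4 + 200/3)*1 + 1103) = -4 + ((188/3)*1 + 1103) = -4 + (188/3 + 1103) = -4 + 3497/3 = 3485/3 ≈ 1161.7)
(17050 + (79*z(Z, 7) + 58)) + K = (17050 + (79*1 + 58)) + 3485/3 = (17050 + (79 + 58)) + 3485/3 = (17050 + 137) + 3485/3 = 17187 + 3485/3 = 55046/3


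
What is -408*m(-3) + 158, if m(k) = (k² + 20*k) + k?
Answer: 22190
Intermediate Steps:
m(k) = k² + 21*k
-408*m(-3) + 158 = -(-1224)*(21 - 3) + 158 = -(-1224)*18 + 158 = -408*(-54) + 158 = 22032 + 158 = 22190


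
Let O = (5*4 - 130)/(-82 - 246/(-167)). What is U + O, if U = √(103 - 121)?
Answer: 9185/6724 + 3*I*√2 ≈ 1.366 + 4.2426*I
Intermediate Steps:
U = 3*I*√2 (U = √(-18) = 3*I*√2 ≈ 4.2426*I)
O = 9185/6724 (O = (20 - 130)/(-82 - 246*(-1/167)) = -110/(-82 + 246/167) = -110/(-13448/167) = -110*(-167/13448) = 9185/6724 ≈ 1.3660)
U + O = 3*I*√2 + 9185/6724 = 9185/6724 + 3*I*√2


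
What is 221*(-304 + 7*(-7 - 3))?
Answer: -82654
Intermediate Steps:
221*(-304 + 7*(-7 - 3)) = 221*(-304 + 7*(-10)) = 221*(-304 - 70) = 221*(-374) = -82654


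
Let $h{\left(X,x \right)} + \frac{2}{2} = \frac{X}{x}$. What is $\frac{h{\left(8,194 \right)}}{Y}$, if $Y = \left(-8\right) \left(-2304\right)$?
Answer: $- \frac{31}{595968} \approx -5.2016 \cdot 10^{-5}$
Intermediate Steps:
$h{\left(X,x \right)} = -1 + \frac{X}{x}$
$Y = 18432$
$\frac{h{\left(8,194 \right)}}{Y} = \frac{\frac{1}{194} \left(8 - 194\right)}{18432} = \frac{8 - 194}{194} \cdot \frac{1}{18432} = \frac{1}{194} \left(-186\right) \frac{1}{18432} = \left(- \frac{93}{97}\right) \frac{1}{18432} = - \frac{31}{595968}$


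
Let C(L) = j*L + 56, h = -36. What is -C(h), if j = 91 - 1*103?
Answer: -488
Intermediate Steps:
j = -12 (j = 91 - 103 = -12)
C(L) = 56 - 12*L (C(L) = -12*L + 56 = 56 - 12*L)
-C(h) = -(56 - 12*(-36)) = -(56 + 432) = -1*488 = -488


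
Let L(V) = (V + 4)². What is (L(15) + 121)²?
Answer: 232324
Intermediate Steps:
L(V) = (4 + V)²
(L(15) + 121)² = ((4 + 15)² + 121)² = (19² + 121)² = (361 + 121)² = 482² = 232324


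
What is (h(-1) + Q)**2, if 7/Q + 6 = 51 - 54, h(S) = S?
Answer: 256/81 ≈ 3.1605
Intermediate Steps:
Q = -7/9 (Q = 7/(-6 + (51 - 54)) = 7/(-6 - 3) = 7/(-9) = 7*(-1/9) = -7/9 ≈ -0.77778)
(h(-1) + Q)**2 = (-1 - 7/9)**2 = (-16/9)**2 = 256/81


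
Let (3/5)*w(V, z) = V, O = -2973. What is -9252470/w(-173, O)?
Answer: 5551482/173 ≈ 32090.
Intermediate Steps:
w(V, z) = 5*V/3
-9252470/w(-173, O) = -9252470/((5/3)*(-173)) = -9252470/(-865/3) = -9252470*(-3/865) = 5551482/173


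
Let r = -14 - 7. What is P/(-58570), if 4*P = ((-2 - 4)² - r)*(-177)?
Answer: 10089/234280 ≈ 0.043064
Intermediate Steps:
r = -21
P = -10089/4 (P = (((-2 - 4)² - 1*(-21))*(-177))/4 = (((-6)² + 21)*(-177))/4 = ((36 + 21)*(-177))/4 = (57*(-177))/4 = (¼)*(-10089) = -10089/4 ≈ -2522.3)
P/(-58570) = -10089/4/(-58570) = -10089/4*(-1/58570) = 10089/234280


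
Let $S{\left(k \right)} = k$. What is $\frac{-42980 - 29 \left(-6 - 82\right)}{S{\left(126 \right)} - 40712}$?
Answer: $\frac{20214}{20293} \approx 0.99611$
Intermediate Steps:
$\frac{-42980 - 29 \left(-6 - 82\right)}{S{\left(126 \right)} - 40712} = \frac{-42980 - 29 \left(-6 - 82\right)}{126 - 40712} = \frac{-42980 - -2552}{-40586} = \left(-42980 + 2552\right) \left(- \frac{1}{40586}\right) = \left(-40428\right) \left(- \frac{1}{40586}\right) = \frac{20214}{20293}$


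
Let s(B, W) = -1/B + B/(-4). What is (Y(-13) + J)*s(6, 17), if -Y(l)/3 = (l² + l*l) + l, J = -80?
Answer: 5275/3 ≈ 1758.3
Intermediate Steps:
s(B, W) = -1/B - B/4 (s(B, W) = -1/B + B*(-¼) = -1/B - B/4)
Y(l) = -6*l² - 3*l (Y(l) = -3*((l² + l*l) + l) = -3*((l² + l²) + l) = -3*(2*l² + l) = -3*(l + 2*l²) = -6*l² - 3*l)
(Y(-13) + J)*s(6, 17) = (-3*(-13)*(1 + 2*(-13)) - 80)*(-1/6 - ¼*6) = (-3*(-13)*(1 - 26) - 80)*(-1*⅙ - 3/2) = (-3*(-13)*(-25) - 80)*(-⅙ - 3/2) = (-975 - 80)*(-5/3) = -1055*(-5/3) = 5275/3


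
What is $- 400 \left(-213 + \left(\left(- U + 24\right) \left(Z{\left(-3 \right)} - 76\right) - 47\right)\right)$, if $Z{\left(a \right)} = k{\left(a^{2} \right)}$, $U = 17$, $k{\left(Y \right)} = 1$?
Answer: $314000$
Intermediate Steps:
$Z{\left(a \right)} = 1$
$- 400 \left(-213 + \left(\left(- U + 24\right) \left(Z{\left(-3 \right)} - 76\right) - 47\right)\right) = - 400 \left(-213 + \left(\left(\left(-1\right) 17 + 24\right) \left(1 - 76\right) - 47\right)\right) = - 400 \left(-213 + \left(\left(-17 + 24\right) \left(-75\right) - 47\right)\right) = - 400 \left(-213 + \left(7 \left(-75\right) - 47\right)\right) = - 400 \left(-213 - 572\right) = \left(-400\right) \left(-785\right) = 314000$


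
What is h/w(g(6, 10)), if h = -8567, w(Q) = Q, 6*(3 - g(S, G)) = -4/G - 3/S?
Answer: -171340/63 ≈ -2719.7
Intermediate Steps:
g(S, G) = 3 + 1/(2*S) + 2/(3*G) (g(S, G) = 3 - (-4/G - 3/S)/6 = 3 + (1/(2*S) + 2/(3*G)) = 3 + 1/(2*S) + 2/(3*G))
h/w(g(6, 10)) = -8567/(3 + (½)/6 + (⅔)/10) = -8567/(3 + (½)*(⅙) + (⅔)*(⅒)) = -8567/(3 + 1/12 + 1/15) = -8567/63/20 = -8567*20/63 = -171340/63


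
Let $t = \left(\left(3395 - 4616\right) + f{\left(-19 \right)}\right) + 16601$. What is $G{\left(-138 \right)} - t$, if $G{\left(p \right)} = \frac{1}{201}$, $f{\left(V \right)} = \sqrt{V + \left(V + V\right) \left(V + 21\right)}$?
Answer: $- \frac{3091379}{201} - i \sqrt{95} \approx -15380.0 - 9.7468 i$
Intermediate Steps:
$f{\left(V \right)} = \sqrt{V + 2 V \left(21 + V\right)}$
$t = 15380 + i \sqrt{95}$ ($t = \left(\left(3395 - 4616\right) + \sqrt{- 19 \left(43 + 2 \left(-19\right)\right)}\right) + 16601 = \left(\left(3395 - 4616\right) + \sqrt{- 19 \left(43 - 38\right)}\right) + 16601 = \left(-1221 + \sqrt{\left(-19\right) 5}\right) + 16601 = \left(-1221 + \sqrt{-95}\right) + 16601 = \left(-1221 + i \sqrt{95}\right) + 16601 = 15380 + i \sqrt{95} \approx 15380.0 + 9.7468 i$)
$G{\left(p \right)} = \frac{1}{201}$
$G{\left(-138 \right)} - t = \frac{1}{201} - \left(15380 + i \sqrt{95}\right) = - \frac{3091379}{201} - i \sqrt{95}$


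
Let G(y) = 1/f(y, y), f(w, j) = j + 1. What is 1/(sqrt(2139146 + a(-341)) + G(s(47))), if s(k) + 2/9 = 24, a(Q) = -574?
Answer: -2007/106349046907 + 99458*sqrt(534643)/106349046907 ≈ 0.00068380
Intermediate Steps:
f(w, j) = 1 + j
s(k) = 214/9 (s(k) = -2/9 + 24 = 214/9)
G(y) = 1/(1 + y)
1/(sqrt(2139146 + a(-341)) + G(s(47))) = 1/(sqrt(2139146 - 574) + 1/(1 + 214/9)) = 1/(sqrt(2138572) + 1/(223/9)) = 1/(2*sqrt(534643) + 9/223) = 1/(9/223 + 2*sqrt(534643))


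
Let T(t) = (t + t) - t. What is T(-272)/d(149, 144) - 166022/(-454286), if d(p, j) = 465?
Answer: -23182781/105621495 ≈ -0.21949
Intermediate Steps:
T(t) = t (T(t) = 2*t - t = t)
T(-272)/d(149, 144) - 166022/(-454286) = -272/465 - 166022/(-454286) = -272*1/465 - 166022*(-1/454286) = -272/465 + 83011/227143 = -23182781/105621495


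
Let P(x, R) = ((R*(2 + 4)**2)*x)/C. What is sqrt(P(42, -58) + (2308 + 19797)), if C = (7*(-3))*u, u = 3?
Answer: sqrt(23497) ≈ 153.29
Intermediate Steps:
C = -63 (C = (7*(-3))*3 = -21*3 = -63)
P(x, R) = -4*R*x/7 (P(x, R) = ((R*(2 + 4)**2)*x)/(-63) = ((R*6**2)*x)*(-1/63) = ((R*36)*x)*(-1/63) = ((36*R)*x)*(-1/63) = (36*R*x)*(-1/63) = -4*R*x/7)
sqrt(P(42, -58) + (2308 + 19797)) = sqrt(-4/7*(-58)*42 + (2308 + 19797)) = sqrt(1392 + 22105) = sqrt(23497)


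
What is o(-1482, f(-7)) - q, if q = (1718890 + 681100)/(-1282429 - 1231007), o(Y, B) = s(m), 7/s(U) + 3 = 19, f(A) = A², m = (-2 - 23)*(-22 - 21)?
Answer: 13998473/10053744 ≈ 1.3924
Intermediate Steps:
m = 1075 (m = -25*(-43) = 1075)
s(U) = 7/16 (s(U) = 7/(-3 + 19) = 7/16)
o(Y, B) = 7/16
q = -1199995/1256718 (q = 2399990/(-2513436) = 2399990*(-1/2513436) = -1199995/1256718 ≈ -0.95486)
o(-1482, f(-7)) - q = 7/16 - 1*(-1199995/1256718) = 7/16 + 1199995/1256718 = 13998473/10053744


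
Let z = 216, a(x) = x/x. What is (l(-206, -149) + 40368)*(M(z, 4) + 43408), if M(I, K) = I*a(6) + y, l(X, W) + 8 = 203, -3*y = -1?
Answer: 1769533833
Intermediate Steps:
a(x) = 1
y = ⅓ (y = -⅓*(-1) = ⅓ ≈ 0.33333)
l(X, W) = 195 (l(X, W) = -8 + 203 = 195)
M(I, K) = ⅓ + I (M(I, K) = I*1 + ⅓ = I + ⅓ = ⅓ + I)
(l(-206, -149) + 40368)*(M(z, 4) + 43408) = (195 + 40368)*((⅓ + 216) + 43408) = 40563*(649/3 + 43408) = 40563*(130873/3) = 1769533833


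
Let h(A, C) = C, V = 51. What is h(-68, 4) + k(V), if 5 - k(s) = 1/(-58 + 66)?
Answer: 71/8 ≈ 8.8750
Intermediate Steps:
k(s) = 39/8 (k(s) = 5 - 1/(-58 + 66) = 5 - 1/8 = 5 - 1*⅛ = 5 - ⅛ = 39/8)
h(-68, 4) + k(V) = 4 + 39/8 = 71/8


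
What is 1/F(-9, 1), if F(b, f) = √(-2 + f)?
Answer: -I ≈ -1.0*I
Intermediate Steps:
1/F(-9, 1) = 1/(√(-2 + 1)) = 1/(√(-1)) = 1/I = -I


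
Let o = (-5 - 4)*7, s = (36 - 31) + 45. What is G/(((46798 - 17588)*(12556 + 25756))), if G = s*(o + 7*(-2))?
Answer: -385/111909352 ≈ -3.4403e-6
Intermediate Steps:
s = 50 (s = 5 + 45 = 50)
o = -63 (o = -9*7 = -63)
G = -3850 (G = 50*(-63 + 7*(-2)) = 50*(-63 - 14) = 50*(-77) = -3850)
G/(((46798 - 17588)*(12556 + 25756))) = -3850*1/((12556 + 25756)*(46798 - 17588)) = -3850/(29210*38312) = -3850/1119093520 = -3850*1/1119093520 = -385/111909352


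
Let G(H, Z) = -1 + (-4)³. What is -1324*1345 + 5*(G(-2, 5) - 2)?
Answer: -1781115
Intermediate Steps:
G(H, Z) = -65 (G(H, Z) = -1 - 64 = -65)
-1324*1345 + 5*(G(-2, 5) - 2) = -1324*1345 + 5*(-65 - 2) = -1780780 + 5*(-67) = -1780780 - 335 = -1781115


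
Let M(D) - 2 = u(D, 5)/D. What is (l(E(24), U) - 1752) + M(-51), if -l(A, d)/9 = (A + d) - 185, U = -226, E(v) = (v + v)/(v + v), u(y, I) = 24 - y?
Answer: 32955/17 ≈ 1938.5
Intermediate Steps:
E(v) = 1 (E(v) = (2*v)/((2*v)) = (2*v)*(1/(2*v)) = 1)
l(A, d) = 1665 - 9*A - 9*d (l(A, d) = -9*((A + d) - 185) = -9*(-185 + A + d) = 1665 - 9*A - 9*d)
M(D) = 2 + (24 - D)/D
(l(E(24), U) - 1752) + M(-51) = ((1665 - 9*1 - 9*(-226)) - 1752) + (24 - 51)/(-51) = ((1665 - 9 + 2034) - 1752) - 1/51*(-27) = (3690 - 1752) + 9/17 = 1938 + 9/17 = 32955/17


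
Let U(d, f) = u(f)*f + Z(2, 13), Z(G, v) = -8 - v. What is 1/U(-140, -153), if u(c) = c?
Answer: 1/23388 ≈ 4.2757e-5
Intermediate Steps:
U(d, f) = -21 + f² (U(d, f) = f*f + (-8 - 1*13) = f² + (-8 - 13) = f² - 21 = -21 + f²)
1/U(-140, -153) = 1/(-21 + (-153)²) = 1/(-21 + 23409) = 1/23388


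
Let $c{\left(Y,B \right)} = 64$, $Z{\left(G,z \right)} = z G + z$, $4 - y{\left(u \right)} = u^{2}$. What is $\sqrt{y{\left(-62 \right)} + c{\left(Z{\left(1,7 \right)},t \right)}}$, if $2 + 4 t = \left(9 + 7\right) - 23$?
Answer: $8 i \sqrt{59} \approx 61.449 i$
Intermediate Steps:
$y{\left(u \right)} = 4 - u^{2}$
$Z{\left(G,z \right)} = z + G z$ ($Z{\left(G,z \right)} = G z + z = z + G z$)
$t = - \frac{9}{4}$ ($t = - \frac{1}{2} + \frac{\left(9 + 7\right) - 23}{4} = - \frac{1}{2} + \frac{16 - 23}{4} = - \frac{1}{2} + \frac{1}{4} \left(-7\right) = - \frac{1}{2} - \frac{7}{4} = - \frac{9}{4} \approx -2.25$)
$\sqrt{y{\left(-62 \right)} + c{\left(Z{\left(1,7 \right)},t \right)}} = \sqrt{\left(4 - \left(-62\right)^{2}\right) + 64} = \sqrt{\left(4 - 3844\right) + 64} = \sqrt{-3840 + 64} = \sqrt{-3776} = 8 i \sqrt{59}$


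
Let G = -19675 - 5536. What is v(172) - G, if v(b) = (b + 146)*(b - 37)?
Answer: 68141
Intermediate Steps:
G = -25211
v(b) = (-37 + b)*(146 + b) (v(b) = (146 + b)*(-37 + b) = (-37 + b)*(146 + b))
v(172) - G = (-5402 + 172**2 + 109*172) - 1*(-25211) = (-5402 + 29584 + 18748) + 25211 = 42930 + 25211 = 68141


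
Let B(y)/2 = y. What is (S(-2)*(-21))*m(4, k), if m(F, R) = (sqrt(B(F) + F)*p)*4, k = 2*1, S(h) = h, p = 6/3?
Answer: 672*sqrt(3) ≈ 1163.9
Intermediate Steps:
p = 2 (p = 6*(1/3) = 2)
B(y) = 2*y
k = 2
m(F, R) = 8*sqrt(3)*sqrt(F) (m(F, R) = (sqrt(2*F + F)*2)*4 = (sqrt(3*F)*2)*4 = ((sqrt(3)*sqrt(F))*2)*4 = (2*sqrt(3)*sqrt(F))*4 = 8*sqrt(3)*sqrt(F))
(S(-2)*(-21))*m(4, k) = (-2*(-21))*(8*sqrt(3)*sqrt(4)) = 42*(8*sqrt(3)*2) = 42*(16*sqrt(3)) = 672*sqrt(3)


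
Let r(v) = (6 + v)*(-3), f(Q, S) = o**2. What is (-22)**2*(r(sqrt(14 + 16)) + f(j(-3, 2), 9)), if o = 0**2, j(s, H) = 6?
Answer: -8712 - 1452*sqrt(30) ≈ -16665.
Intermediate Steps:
o = 0
f(Q, S) = 0 (f(Q, S) = 0**2 = 0)
r(v) = -18 - 3*v
(-22)**2*(r(sqrt(14 + 16)) + f(j(-3, 2), 9)) = (-22)**2*((-18 - 3*sqrt(14 + 16)) + 0) = 484*((-18 - 3*sqrt(30)) + 0) = 484*(-18 - 3*sqrt(30)) = -8712 - 1452*sqrt(30)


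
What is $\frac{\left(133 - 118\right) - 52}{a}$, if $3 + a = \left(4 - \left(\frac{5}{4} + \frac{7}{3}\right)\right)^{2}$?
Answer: $\frac{144}{11} \approx 13.091$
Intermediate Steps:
$a = - \frac{407}{144}$ ($a = -3 + \left(4 - \left(\frac{5}{4} + \frac{7}{3}\right)\right)^{2} = -3 + \left(4 - \frac{43}{12}\right)^{2} = -3 + \left(\frac{5}{12}\right)^{2} = -3 + \frac{25}{144} = - \frac{407}{144} \approx -2.8264$)
$\frac{\left(133 - 118\right) - 52}{a} = \frac{\left(133 - 118\right) - 52}{- \frac{407}{144}} = \left(15 - 52\right) \left(- \frac{144}{407}\right) = \left(-37\right) \left(- \frac{144}{407}\right) = \frac{144}{11}$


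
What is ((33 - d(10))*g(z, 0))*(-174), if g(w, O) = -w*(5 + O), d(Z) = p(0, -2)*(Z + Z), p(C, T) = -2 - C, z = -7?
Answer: -444570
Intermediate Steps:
d(Z) = -4*Z (d(Z) = (-2 - 1*0)*(Z + Z) = (-2 + 0)*(2*Z) = -4*Z)
g(w, O) = -w*(5 + O)
((33 - d(10))*g(z, 0))*(-174) = ((33 - (-4)*10)*(-1*(-7)*(5 + 0)))*(-174) = ((33 - 1*(-40))*(-1*(-7)*5))*(-174) = ((33 + 40)*35)*(-174) = (73*35)*(-174) = 2555*(-174) = -444570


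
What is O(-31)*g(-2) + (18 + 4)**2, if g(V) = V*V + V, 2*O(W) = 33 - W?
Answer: 548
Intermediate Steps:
O(W) = 33/2 - W/2 (O(W) = (33 - W)/2 = 33/2 - W/2)
g(V) = V + V**2 (g(V) = V**2 + V = V + V**2)
O(-31)*g(-2) + (18 + 4)**2 = (33/2 - 1/2*(-31))*(-2*(1 - 2)) + (18 + 4)**2 = (33/2 + 31/2)*(-2*(-1)) + 22**2 = 32*2 + 484 = 64 + 484 = 548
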